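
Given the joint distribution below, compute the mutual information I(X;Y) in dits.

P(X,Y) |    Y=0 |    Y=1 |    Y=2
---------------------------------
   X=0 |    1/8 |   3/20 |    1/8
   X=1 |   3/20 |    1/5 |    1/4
0.0025 dits

Mutual information: I(X;Y) = H(X) + H(Y) - H(X,Y)

Marginals:
P(X) = (2/5, 3/5), H(X) = 0.2923 dits
P(Y) = (11/40, 7/20, 3/8), H(Y) = 0.4735 dits

Joint entropy: H(X,Y) = 0.7633 dits

I(X;Y) = 0.2923 + 0.4735 - 0.7633 = 0.0025 dits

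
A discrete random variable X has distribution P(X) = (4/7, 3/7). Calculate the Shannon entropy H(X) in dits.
0.2966 dits

Shannon entropy is H(X) = -Σ p(x) log p(x).

For P = (4/7, 3/7):
H = -4/7 × log_10(4/7) -3/7 × log_10(3/7)
H = 0.2966 dits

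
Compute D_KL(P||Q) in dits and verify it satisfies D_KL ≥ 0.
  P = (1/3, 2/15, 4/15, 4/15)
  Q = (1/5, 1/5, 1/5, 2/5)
0.0368 dits

KL divergence satisfies the Gibbs inequality: D_KL(P||Q) ≥ 0 for all distributions P, Q.

D_KL(P||Q) = Σ p(x) log(p(x)/q(x))
Term by term:
  x=0: 1/3 × log_10[(1/3)/(1/5)] = 0.0739
  x=1: 2/15 × log_10[(2/15)/(1/5)] = -0.0235
  x=2: 4/15 × log_10[(4/15)/(1/5)] = 0.0333
  x=3: 4/15 × log_10[(4/15)/(2/5)] = -0.0470
D_KL(P||Q) = 0.0368 dits

D_KL(P||Q) = 0.0368 ≥ 0 ✓

This non-negativity is a fundamental property: relative entropy cannot be negative because it measures how different Q is from P.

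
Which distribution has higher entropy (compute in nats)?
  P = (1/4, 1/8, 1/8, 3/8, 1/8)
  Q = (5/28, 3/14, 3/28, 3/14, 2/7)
Q

Computing entropies in nats:
H(P) = 1.4942
H(Q) = 1.5651

Distribution Q has higher entropy.

Intuition: The distribution closer to uniform (more spread out) has higher entropy.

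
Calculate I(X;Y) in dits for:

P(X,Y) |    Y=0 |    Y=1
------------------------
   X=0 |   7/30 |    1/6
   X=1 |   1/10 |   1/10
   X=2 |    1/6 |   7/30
0.0048 dits

Mutual information: I(X;Y) = H(X) + H(Y) - H(X,Y)

Marginals:
P(X) = (2/5, 1/5, 2/5), H(X) = 0.4581 dits
P(Y) = (1/2, 1/2), H(Y) = 0.3010 dits

Joint entropy: H(X,Y) = 0.7543 dits

I(X;Y) = 0.4581 + 0.3010 - 0.7543 = 0.0048 dits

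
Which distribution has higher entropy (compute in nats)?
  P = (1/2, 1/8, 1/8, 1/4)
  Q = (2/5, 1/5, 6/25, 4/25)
Q

Computing entropies in nats:
H(P) = 1.2130
H(Q) = 1.3241

Distribution Q has higher entropy.

Intuition: The distribution closer to uniform (more spread out) has higher entropy.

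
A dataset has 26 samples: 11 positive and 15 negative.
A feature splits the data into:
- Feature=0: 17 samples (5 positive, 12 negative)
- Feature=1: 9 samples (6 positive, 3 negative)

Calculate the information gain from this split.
0.0935 bits

Information Gain = H(Y) - H(Y|Feature)

Before split:
P(positive) = 11/26 = 0.4231
H(Y) = 0.9829 bits

After split:
Feature=0: H = 0.8740 bits (weight = 17/26)
Feature=1: H = 0.9183 bits (weight = 9/26)
H(Y|Feature) = (17/26)×0.8740 + (9/26)×0.9183 = 0.8893 bits

Information Gain = 0.9829 - 0.8893 = 0.0935 bits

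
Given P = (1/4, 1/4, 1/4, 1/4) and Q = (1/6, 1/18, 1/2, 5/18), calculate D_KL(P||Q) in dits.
0.1206 dits

KL divergence: D_KL(P||Q) = Σ p(x) log(p(x)/q(x))

Computing term by term:
  x=0: 1/4 × log_10[(1/4)/(1/6)] = 1/4 × 0.1761 = 0.0440
  x=1: 1/4 × log_10[(1/4)/(1/18)] = 1/4 × 0.6532 = 0.1633
  x=2: 1/4 × log_10[(1/4)/(1/2)] = 1/4 × -0.3010 = -0.0753
  x=3: 1/4 × log_10[(1/4)/(5/18)] = 1/4 × -0.0458 = -0.0114

D_KL(P||Q) = 0.1206 dits

Note: KL divergence is always non-negative and equals 0 iff P = Q.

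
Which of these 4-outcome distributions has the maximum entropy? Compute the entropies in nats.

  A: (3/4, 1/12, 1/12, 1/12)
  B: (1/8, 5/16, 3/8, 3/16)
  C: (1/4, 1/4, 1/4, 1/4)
C

For a discrete distribution over n outcomes, entropy is maximized by the uniform distribution.

Computing entropies:
H(A) = 0.8370 nats
H(B) = 1.3051 nats
H(C) = 1.3863 nats

The uniform distribution (where all probabilities equal 1/4) achieves the maximum entropy of log_e(4) = 1.3863 nats.

Distribution C has the highest entropy.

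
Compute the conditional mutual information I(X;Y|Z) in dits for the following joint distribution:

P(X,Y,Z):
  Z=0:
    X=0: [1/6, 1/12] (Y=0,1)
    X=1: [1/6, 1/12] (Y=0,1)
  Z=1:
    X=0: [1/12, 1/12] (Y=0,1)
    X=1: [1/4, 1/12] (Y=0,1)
0.0066 dits

Conditional mutual information: I(X;Y|Z) = H(X|Z) + H(Y|Z) - H(X,Y|Z)

H(Z) = 0.3010
H(X,Z) = 0.5898 → H(X|Z) = 0.2887
H(Y,Z) = 0.5775 → H(Y|Z) = 0.2764
H(X,Y,Z) = 0.8596 → H(X,Y|Z) = 0.5585

I(X;Y|Z) = 0.2887 + 0.2764 - 0.5585 = 0.0066 dits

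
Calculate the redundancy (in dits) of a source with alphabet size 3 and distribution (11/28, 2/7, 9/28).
0.0038 dits

Redundancy measures how far a source is from maximum entropy:
R = H_max - H(X)

Maximum entropy for 3 symbols: H_max = log_10(3) = 0.4771 dits
Actual entropy: H(X) = 0.4733 dits
Redundancy: R = 0.4771 - 0.4733 = 0.0038 dits

This redundancy represents potential for compression: the source could be compressed by 0.0038 dits per symbol.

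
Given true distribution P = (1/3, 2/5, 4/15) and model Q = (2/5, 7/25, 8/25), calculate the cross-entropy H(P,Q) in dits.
0.4857 dits

Cross-entropy: H(P,Q) = -Σ p(x) log q(x)

Alternatively: H(P,Q) = H(P) + D_KL(P||Q)
H(P) = 0.4713 dits
D_KL(P||Q) = 0.0145 dits

H(P,Q) = 0.4713 + 0.0145 = 0.4857 dits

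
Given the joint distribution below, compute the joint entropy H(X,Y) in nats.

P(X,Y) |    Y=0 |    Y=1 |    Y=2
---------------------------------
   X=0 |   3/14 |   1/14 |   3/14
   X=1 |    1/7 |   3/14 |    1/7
1.7348 nats

Joint entropy is H(X,Y) = -Σ_{x,y} p(x,y) log p(x,y).

Summing over all non-zero entries:
H(X,Y) = -[3/14·log_e(3/14) + 1/14·log_e(1/14) + 3/14·log_e(3/14) + 1/7·log_e(1/7) + 3/14·log_e(3/14) + 1/7·log_e(1/7)]
H(X,Y) = 1.7348 nats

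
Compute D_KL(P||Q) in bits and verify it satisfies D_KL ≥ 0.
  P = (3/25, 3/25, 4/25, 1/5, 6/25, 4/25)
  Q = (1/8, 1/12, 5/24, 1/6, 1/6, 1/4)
0.0710 bits

KL divergence satisfies the Gibbs inequality: D_KL(P||Q) ≥ 0 for all distributions P, Q.

D_KL(P||Q) = Σ p(x) log(p(x)/q(x))
Term by term:
  x=0: 3/25 × log_2[(3/25)/(1/8)] = -0.0071
  x=1: 3/25 × log_2[(3/25)/(1/12)] = 0.0631
  x=2: 4/25 × log_2[(4/25)/(5/24)] = -0.0609
  x=3: 1/5 × log_2[(1/5)/(1/6)] = 0.0526
  x=4: 6/25 × log_2[(6/25)/(1/6)] = 0.1263
  x=5: 4/25 × log_2[(4/25)/(1/4)] = -0.1030
D_KL(P||Q) = 0.0710 bits

D_KL(P||Q) = 0.0710 ≥ 0 ✓

This non-negativity is a fundamental property: relative entropy cannot be negative because it measures how different Q is from P.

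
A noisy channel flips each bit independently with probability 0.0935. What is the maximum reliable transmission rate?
0.5520 bits

For a binary symmetric channel (BSC) with error probability p:
Capacity C = 1 - H(p) bits per symbol

where H(p) = -p log₂(p) - (1-p) log₂(1-p) is the binary entropy function.

H(0.0935) = 0.4480 bits
C = 1 - 0.4480 = 0.5520 bits per symbol

This means we can reliably transmit up to 0.5520 bits of information per channel use.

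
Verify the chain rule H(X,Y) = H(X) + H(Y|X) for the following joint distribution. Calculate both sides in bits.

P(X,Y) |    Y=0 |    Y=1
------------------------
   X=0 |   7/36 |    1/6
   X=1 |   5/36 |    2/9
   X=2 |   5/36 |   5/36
H(X,Y) = 2.5591, H(X) = 1.5746, H(Y|X) = 0.9845 (all in bits)

Chain rule: H(X,Y) = H(X) + H(Y|X)

Left side — joint entropy directly:
H(X,Y) = -Σ p(x,y) log p(x,y) = 2.5591 bits

Right side — compute H(Y|X) from the conditional distributions:
P(X) = (13/36, 13/36, 5/18), so H(X) = 1.5746 bits
H(Y|X) = Σ_x P(X=x) · H(Y|X=x):
  P(Y|X=0) = (7/13, 6/13), H(Y|X=0) = 0.9957, weight P(X=0) = 13/36
  P(Y|X=1) = (5/13, 8/13), H(Y|X=1) = 0.9612, weight P(X=1) = 13/36
  P(Y|X=2) = (1/2, 1/2), H(Y|X=2) = 1.0000, weight P(X=2) = 5/18
H(Y|X) = 0.9845 bits

H(X) + H(Y|X) = 1.5746 + 0.9845 = 2.5591 bits

Both sides equal 2.5591 bits. ✓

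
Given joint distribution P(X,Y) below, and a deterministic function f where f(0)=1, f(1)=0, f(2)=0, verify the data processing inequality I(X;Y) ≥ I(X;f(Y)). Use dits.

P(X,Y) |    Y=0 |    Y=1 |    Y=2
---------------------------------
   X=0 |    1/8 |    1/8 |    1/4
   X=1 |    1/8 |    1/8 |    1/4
I(X;Y) = 0.0000, I(X;f(Y)) = 0.0000, inequality holds: 0.0000 ≥ 0.0000

Data Processing Inequality: For any Markov chain X → Y → Z, we have I(X;Y) ≥ I(X;Z).

Here Z = f(Y) is a deterministic function of Y, forming X → Y → Z.

Original I(X;Y) = 0.0000 dits

After applying f:
P(X,Z) where Z=f(Y):
- P(X,Z=0) = P(X,Y=1) + P(X,Y=2)
- P(X,Z=1) = P(X,Y=0)

I(X;Z) = I(X;f(Y)) = 0.0000 dits

Verification: 0.0000 ≥ 0.0000 ✓

Information cannot be created by processing; the function f can only lose information about X.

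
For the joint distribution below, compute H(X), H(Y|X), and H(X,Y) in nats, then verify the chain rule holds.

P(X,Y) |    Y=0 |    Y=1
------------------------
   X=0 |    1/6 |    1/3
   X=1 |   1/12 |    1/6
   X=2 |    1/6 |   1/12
H(X,Y) = 1.6762, H(X) = 1.0397, H(Y|X) = 0.6365 (all in nats)

Chain rule: H(X,Y) = H(X) + H(Y|X)

Left side — joint entropy directly:
H(X,Y) = -Σ p(x,y) log p(x,y) = 1.6762 nats

Right side — compute H(Y|X) from the conditional distributions:
P(X) = (1/2, 1/4, 1/4), so H(X) = 1.0397 nats
H(Y|X) = Σ_x P(X=x) · H(Y|X=x):
  P(Y|X=0) = (1/3, 2/3), H(Y|X=0) = 0.6365, weight P(X=0) = 1/2
  P(Y|X=1) = (1/3, 2/3), H(Y|X=1) = 0.6365, weight P(X=1) = 1/4
  P(Y|X=2) = (2/3, 1/3), H(Y|X=2) = 0.6365, weight P(X=2) = 1/4
H(Y|X) = 0.6365 nats

H(X) + H(Y|X) = 1.0397 + 0.6365 = 1.6762 nats

Both sides equal 1.6762 nats. ✓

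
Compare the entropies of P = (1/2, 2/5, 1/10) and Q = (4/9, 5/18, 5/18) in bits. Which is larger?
Q

Computing entropies in bits:
H(P) = 1.3610
H(Q) = 1.5466

Distribution Q has higher entropy.

Intuition: The distribution closer to uniform (more spread out) has higher entropy.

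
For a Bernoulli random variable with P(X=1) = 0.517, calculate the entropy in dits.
0.3008 dits

The binary entropy function is:
H(p) = -p log(p) - (1-p) log(1-p)

H(0.517) = -0.517 × log_10(0.517) - 0.483 × log_10(0.483)
H(0.517) = 0.3008 dits

Note: Binary entropy is maximized at p=0.5 (H=1 bit) and minimized at p=0 or p=1 (H=0).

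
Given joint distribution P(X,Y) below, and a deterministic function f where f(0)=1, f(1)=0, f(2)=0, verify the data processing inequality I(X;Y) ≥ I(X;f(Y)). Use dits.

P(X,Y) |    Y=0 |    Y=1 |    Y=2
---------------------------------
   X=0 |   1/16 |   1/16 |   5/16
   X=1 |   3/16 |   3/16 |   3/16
I(X;Y) = 0.0319, I(X;f(Y)) = 0.0108, inequality holds: 0.0319 ≥ 0.0108

Data Processing Inequality: For any Markov chain X → Y → Z, we have I(X;Y) ≥ I(X;Z).

Here Z = f(Y) is a deterministic function of Y, forming X → Y → Z.

Original I(X;Y) = 0.0319 dits

After applying f:
P(X,Z) where Z=f(Y):
- P(X,Z=0) = P(X,Y=1) + P(X,Y=2)
- P(X,Z=1) = P(X,Y=0)

I(X;Z) = I(X;f(Y)) = 0.0108 dits

Verification: 0.0319 ≥ 0.0108 ✓

Information cannot be created by processing; the function f can only lose information about X.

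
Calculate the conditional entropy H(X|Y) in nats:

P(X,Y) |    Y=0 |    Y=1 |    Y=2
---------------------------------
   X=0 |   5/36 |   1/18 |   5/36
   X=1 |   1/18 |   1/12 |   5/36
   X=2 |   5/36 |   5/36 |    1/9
1.0539 nats

Using the chain rule: H(X|Y) = H(X,Y) - H(Y)

First, compute H(X,Y) = 2.1433 nats

Marginal P(Y) = (1/3, 5/18, 7/18)
H(Y) = 1.0893 nats

H(X|Y) = H(X,Y) - H(Y) = 2.1433 - 1.0893 = 1.0539 nats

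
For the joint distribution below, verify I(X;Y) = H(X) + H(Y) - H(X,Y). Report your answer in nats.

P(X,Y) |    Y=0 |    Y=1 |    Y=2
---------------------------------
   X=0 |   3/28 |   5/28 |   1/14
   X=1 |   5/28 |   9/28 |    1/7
I(X;Y) = 0.0005 nats

Mutual information has multiple equivalent forms:
- I(X;Y) = H(X) - H(X|Y)
- I(X;Y) = H(Y) - H(Y|X)
- I(X;Y) = H(X) + H(Y) - H(X,Y)

Computing all quantities:
H(X) = 0.6518, H(Y) = 1.0346, H(X,Y) = 1.6859
H(X|Y) = 0.6513, H(Y|X) = 1.0341

Verification:
H(X) - H(X|Y) = 0.6518 - 0.6513 = 0.0005
H(Y) - H(Y|X) = 1.0346 - 1.0341 = 0.0005
H(X) + H(Y) - H(X,Y) = 0.6518 + 1.0346 - 1.6859 = 0.0005

All forms give I(X;Y) = 0.0005 nats. ✓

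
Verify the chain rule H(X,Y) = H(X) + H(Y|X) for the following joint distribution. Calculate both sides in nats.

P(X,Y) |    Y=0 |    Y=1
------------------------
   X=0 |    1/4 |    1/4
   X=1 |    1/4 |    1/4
H(X,Y) = 1.3863, H(X) = 0.6931, H(Y|X) = 0.6931 (all in nats)

Chain rule: H(X,Y) = H(X) + H(Y|X)

Left side — joint entropy directly:
H(X,Y) = -Σ p(x,y) log p(x,y) = 1.3863 nats

Right side — compute H(Y|X) from the conditional distributions:
P(X) = (1/2, 1/2), so H(X) = 0.6931 nats
H(Y|X) = Σ_x P(X=x) · H(Y|X=x):
  P(Y|X=0) = (1/2, 1/2), H(Y|X=0) = 0.6931, weight P(X=0) = 1/2
  P(Y|X=1) = (1/2, 1/2), H(Y|X=1) = 0.6931, weight P(X=1) = 1/2
H(Y|X) = 0.6931 nats

H(X) + H(Y|X) = 0.6931 + 0.6931 = 1.3863 nats

Both sides equal 1.3863 nats. ✓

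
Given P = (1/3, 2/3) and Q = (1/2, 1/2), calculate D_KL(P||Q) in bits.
0.0817 bits

KL divergence: D_KL(P||Q) = Σ p(x) log(p(x)/q(x))

Computing term by term:
  x=0: 1/3 × log_2[(1/3)/(1/2)] = 1/3 × -0.5850 = -0.1950
  x=1: 2/3 × log_2[(2/3)/(1/2)] = 2/3 × 0.4150 = 0.2767

D_KL(P||Q) = 0.0817 bits

Note: KL divergence is always non-negative and equals 0 iff P = Q.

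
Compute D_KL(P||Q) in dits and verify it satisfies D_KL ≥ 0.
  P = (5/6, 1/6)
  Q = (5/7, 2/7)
0.0168 dits

KL divergence satisfies the Gibbs inequality: D_KL(P||Q) ≥ 0 for all distributions P, Q.

D_KL(P||Q) = Σ p(x) log(p(x)/q(x))
Term by term:
  x=0: 5/6 × log_10[(5/6)/(5/7)] = 0.0558
  x=1: 1/6 × log_10[(1/6)/(2/7)] = -0.0390
D_KL(P||Q) = 0.0168 dits

D_KL(P||Q) = 0.0168 ≥ 0 ✓

This non-negativity is a fundamental property: relative entropy cannot be negative because it measures how different Q is from P.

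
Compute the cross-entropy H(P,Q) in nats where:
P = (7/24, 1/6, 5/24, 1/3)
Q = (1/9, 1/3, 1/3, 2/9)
1.5542 nats

Cross-entropy: H(P,Q) = -Σ p(x) log q(x)

Alternatively: H(P,Q) = H(P) + D_KL(P||Q)
H(P) = 1.3510 nats
D_KL(P||Q) = 0.2032 nats

H(P,Q) = 1.3510 + 0.2032 = 1.5542 nats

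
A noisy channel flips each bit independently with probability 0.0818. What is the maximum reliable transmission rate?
0.5915 bits

For a binary symmetric channel (BSC) with error probability p:
Capacity C = 1 - H(p) bits per symbol

where H(p) = -p log₂(p) - (1-p) log₂(1-p) is the binary entropy function.

H(0.0818) = 0.4085 bits
C = 1 - 0.4085 = 0.5915 bits per symbol

This means we can reliably transmit up to 0.5915 bits of information per channel use.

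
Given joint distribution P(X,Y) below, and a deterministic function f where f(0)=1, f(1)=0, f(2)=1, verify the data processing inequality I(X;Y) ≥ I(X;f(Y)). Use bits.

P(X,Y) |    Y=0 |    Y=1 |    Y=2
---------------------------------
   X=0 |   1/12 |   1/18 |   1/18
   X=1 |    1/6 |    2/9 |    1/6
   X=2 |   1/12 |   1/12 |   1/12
I(X;Y) = 0.0099, I(X;f(Y)) = 0.0068, inequality holds: 0.0099 ≥ 0.0068

Data Processing Inequality: For any Markov chain X → Y → Z, we have I(X;Y) ≥ I(X;Z).

Here Z = f(Y) is a deterministic function of Y, forming X → Y → Z.

Original I(X;Y) = 0.0099 bits

After applying f:
P(X,Z) where Z=f(Y):
- P(X,Z=0) = P(X,Y=1)
- P(X,Z=1) = P(X,Y=0) + P(X,Y=2)

I(X;Z) = I(X;f(Y)) = 0.0068 bits

Verification: 0.0099 ≥ 0.0068 ✓

Information cannot be created by processing; the function f can only lose information about X.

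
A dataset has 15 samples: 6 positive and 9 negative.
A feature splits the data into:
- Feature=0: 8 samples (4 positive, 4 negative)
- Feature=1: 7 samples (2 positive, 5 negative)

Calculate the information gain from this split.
0.0348 bits

Information Gain = H(Y) - H(Y|Feature)

Before split:
P(positive) = 6/15 = 0.4000
H(Y) = 0.9710 bits

After split:
Feature=0: H = 1.0000 bits (weight = 8/15)
Feature=1: H = 0.8631 bits (weight = 7/15)
H(Y|Feature) = (8/15)×1.0000 + (7/15)×0.8631 = 0.9361 bits

Information Gain = 0.9710 - 0.9361 = 0.0348 bits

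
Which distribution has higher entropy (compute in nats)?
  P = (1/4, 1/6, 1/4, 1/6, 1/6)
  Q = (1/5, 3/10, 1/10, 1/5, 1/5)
P

Computing entropies in nats:
H(P) = 1.5890
H(Q) = 1.5571

Distribution P has higher entropy.

Intuition: The distribution closer to uniform (more spread out) has higher entropy.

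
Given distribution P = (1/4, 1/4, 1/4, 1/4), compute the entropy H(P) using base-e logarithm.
1.3863 nats

Shannon entropy is H(X) = -Σ p(x) log p(x).

For P = (1/4, 1/4, 1/4, 1/4):
H = -1/4 × log_e(1/4) -1/4 × log_e(1/4) -1/4 × log_e(1/4) -1/4 × log_e(1/4)
H = 1.3863 nats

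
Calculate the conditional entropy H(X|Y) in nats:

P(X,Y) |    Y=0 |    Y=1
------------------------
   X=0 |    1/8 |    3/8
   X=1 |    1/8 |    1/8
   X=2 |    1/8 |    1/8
1.0059 nats

Using the chain rule: H(X|Y) = H(X,Y) - H(Y)

First, compute H(X,Y) = 1.6675 nats

Marginal P(Y) = (3/8, 5/8)
H(Y) = 0.6616 nats

H(X|Y) = H(X,Y) - H(Y) = 1.6675 - 0.6616 = 1.0059 nats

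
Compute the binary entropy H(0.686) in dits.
0.2702 dits

The binary entropy function is:
H(p) = -p log(p) - (1-p) log(1-p)

H(0.686) = -0.686 × log_10(0.686) - 0.314 × log_10(0.314)
H(0.686) = 0.2702 dits

Note: Binary entropy is maximized at p=0.5 (H=1 bit) and minimized at p=0 or p=1 (H=0).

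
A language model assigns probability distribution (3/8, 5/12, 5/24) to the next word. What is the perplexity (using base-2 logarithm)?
2.8846

Perplexity is 2^H (or exp(H) for natural log).

First, H = -Σ p log p = 1.5284 bits
Perplexity = 2^1.5284 = 2.8846

Interpretation: The model's uncertainty is equivalent to choosing uniformly among 2.9 options.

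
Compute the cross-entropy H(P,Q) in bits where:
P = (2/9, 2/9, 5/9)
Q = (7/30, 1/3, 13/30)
1.4890 bits

Cross-entropy: H(P,Q) = -Σ p(x) log q(x)

Alternatively: H(P,Q) = H(P) + D_KL(P||Q)
H(P) = 1.4355 bits
D_KL(P||Q) = 0.0535 bits

H(P,Q) = 1.4355 + 0.0535 = 1.4890 bits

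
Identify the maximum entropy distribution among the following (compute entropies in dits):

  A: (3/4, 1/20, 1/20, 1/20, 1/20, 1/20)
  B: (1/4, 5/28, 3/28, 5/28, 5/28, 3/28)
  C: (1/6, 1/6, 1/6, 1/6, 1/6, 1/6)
C

For a discrete distribution over n outcomes, entropy is maximized by the uniform distribution.

Computing entropies:
H(A) = 0.4190 dits
H(B) = 0.7592 dits
H(C) = 0.7782 dits

The uniform distribution (where all probabilities equal 1/6) achieves the maximum entropy of log_10(6) = 0.7782 dits.

Distribution C has the highest entropy.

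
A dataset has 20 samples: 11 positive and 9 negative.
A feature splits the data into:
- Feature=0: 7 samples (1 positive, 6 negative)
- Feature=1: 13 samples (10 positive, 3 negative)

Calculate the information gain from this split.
0.2791 bits

Information Gain = H(Y) - H(Y|Feature)

Before split:
P(positive) = 11/20 = 0.5500
H(Y) = 0.9928 bits

After split:
Feature=0: H = 0.5917 bits (weight = 7/20)
Feature=1: H = 0.7793 bits (weight = 13/20)
H(Y|Feature) = (7/20)×0.5917 + (13/20)×0.7793 = 0.7137 bits

Information Gain = 0.9928 - 0.7137 = 0.2791 bits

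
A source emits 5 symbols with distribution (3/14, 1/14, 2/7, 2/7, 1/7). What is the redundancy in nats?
0.0970 nats

Redundancy measures how far a source is from maximum entropy:
R = H_max - H(X)

Maximum entropy for 5 symbols: H_max = log_e(5) = 1.6094 nats
Actual entropy: H(X) = 1.5125 nats
Redundancy: R = 1.6094 - 1.5125 = 0.0970 nats

This redundancy represents potential for compression: the source could be compressed by 0.0970 nats per symbol.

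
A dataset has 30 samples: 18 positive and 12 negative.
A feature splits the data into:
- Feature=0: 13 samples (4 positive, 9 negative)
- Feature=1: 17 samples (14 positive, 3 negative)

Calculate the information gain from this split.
0.2041 bits

Information Gain = H(Y) - H(Y|Feature)

Before split:
P(positive) = 18/30 = 0.6000
H(Y) = 0.9710 bits

After split:
Feature=0: H = 0.8905 bits (weight = 13/30)
Feature=1: H = 0.6723 bits (weight = 17/30)
H(Y|Feature) = (13/30)×0.8905 + (17/30)×0.6723 = 0.7668 bits

Information Gain = 0.9710 - 0.7668 = 0.2041 bits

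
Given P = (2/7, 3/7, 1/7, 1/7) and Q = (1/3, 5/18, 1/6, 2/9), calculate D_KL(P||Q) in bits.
0.0817 bits

KL divergence: D_KL(P||Q) = Σ p(x) log(p(x)/q(x))

Computing term by term:
  x=0: 2/7 × log_2[(2/7)/(1/3)] = 2/7 × -0.2224 = -0.0635
  x=1: 3/7 × log_2[(3/7)/(5/18)] = 3/7 × 0.6256 = 0.2681
  x=2: 1/7 × log_2[(1/7)/(1/6)] = 1/7 × -0.2224 = -0.0318
  x=3: 1/7 × log_2[(1/7)/(2/9)] = 1/7 × -0.6374 = -0.0911

D_KL(P||Q) = 0.0817 bits

Note: KL divergence is always non-negative and equals 0 iff P = Q.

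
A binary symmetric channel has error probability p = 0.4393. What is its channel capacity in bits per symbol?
0.0107 bits

For a binary symmetric channel (BSC) with error probability p:
Capacity C = 1 - H(p) bits per symbol

where H(p) = -p log₂(p) - (1-p) log₂(1-p) is the binary entropy function.

H(0.4393) = 0.9893 bits
C = 1 - 0.9893 = 0.0107 bits per symbol

This means we can reliably transmit up to 0.0107 bits of information per channel use.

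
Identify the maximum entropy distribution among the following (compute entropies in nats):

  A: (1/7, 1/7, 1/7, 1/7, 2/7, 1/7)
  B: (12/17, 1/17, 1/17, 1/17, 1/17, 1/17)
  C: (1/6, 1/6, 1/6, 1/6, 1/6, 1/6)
C

For a discrete distribution over n outcomes, entropy is maximized by the uniform distribution.

Computing entropies:
H(A) = 1.7479 nats
H(B) = 1.0792 nats
H(C) = 1.7918 nats

The uniform distribution (where all probabilities equal 1/6) achieves the maximum entropy of log_e(6) = 1.7918 nats.

Distribution C has the highest entropy.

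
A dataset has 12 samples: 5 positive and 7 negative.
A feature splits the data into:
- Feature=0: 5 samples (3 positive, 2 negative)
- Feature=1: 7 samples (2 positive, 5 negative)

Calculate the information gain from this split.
0.0718 bits

Information Gain = H(Y) - H(Y|Feature)

Before split:
P(positive) = 5/12 = 0.4167
H(Y) = 0.9799 bits

After split:
Feature=0: H = 0.9710 bits (weight = 5/12)
Feature=1: H = 0.8631 bits (weight = 7/12)
H(Y|Feature) = (5/12)×0.9710 + (7/12)×0.8631 = 0.9080 bits

Information Gain = 0.9799 - 0.9080 = 0.0718 bits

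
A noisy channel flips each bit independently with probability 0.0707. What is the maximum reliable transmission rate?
0.6315 bits

For a binary symmetric channel (BSC) with error probability p:
Capacity C = 1 - H(p) bits per symbol

where H(p) = -p log₂(p) - (1-p) log₂(1-p) is the binary entropy function.

H(0.0707) = 0.3685 bits
C = 1 - 0.3685 = 0.6315 bits per symbol

This means we can reliably transmit up to 0.6315 bits of information per channel use.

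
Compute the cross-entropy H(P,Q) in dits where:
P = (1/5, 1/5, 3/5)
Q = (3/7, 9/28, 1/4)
0.5334 dits

Cross-entropy: H(P,Q) = -Σ p(x) log q(x)

Alternatively: H(P,Q) = H(P) + D_KL(P||Q)
H(P) = 0.4127 dits
D_KL(P||Q) = 0.1207 dits

H(P,Q) = 0.4127 + 0.1207 = 0.5334 dits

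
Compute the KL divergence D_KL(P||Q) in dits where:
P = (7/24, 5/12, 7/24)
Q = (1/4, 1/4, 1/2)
0.0437 dits

KL divergence: D_KL(P||Q) = Σ p(x) log(p(x)/q(x))

Computing term by term:
  x=0: 7/24 × log_10[(7/24)/(1/4)] = 7/24 × 0.0669 = 0.0195
  x=1: 5/12 × log_10[(5/12)/(1/4)] = 5/12 × 0.2218 = 0.0924
  x=2: 7/24 × log_10[(7/24)/(1/2)] = 7/24 × -0.2341 = -0.0683

D_KL(P||Q) = 0.0437 dits

Note: KL divergence is always non-negative and equals 0 iff P = Q.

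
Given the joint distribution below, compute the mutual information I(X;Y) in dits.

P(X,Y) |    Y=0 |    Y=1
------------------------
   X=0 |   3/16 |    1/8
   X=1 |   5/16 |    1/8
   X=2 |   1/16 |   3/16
0.0316 dits

Mutual information: I(X;Y) = H(X) + H(Y) - H(X,Y)

Marginals:
P(X) = (5/16, 7/16, 1/4), H(X) = 0.4654 dits
P(Y) = (9/16, 7/16), H(Y) = 0.2976 dits

Joint entropy: H(X,Y) = 0.7315 dits

I(X;Y) = 0.4654 + 0.2976 - 0.7315 = 0.0316 dits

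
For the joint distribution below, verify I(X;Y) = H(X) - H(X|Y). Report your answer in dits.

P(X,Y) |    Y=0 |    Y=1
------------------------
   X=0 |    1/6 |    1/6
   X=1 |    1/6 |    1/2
I(X;Y) = 0.0133 dits

Mutual information has multiple equivalent forms:
- I(X;Y) = H(X) - H(X|Y)
- I(X;Y) = H(Y) - H(Y|X)
- I(X;Y) = H(X) + H(Y) - H(X,Y)

Computing all quantities:
H(X) = 0.2764, H(Y) = 0.2764, H(X,Y) = 0.5396
H(X|Y) = 0.2632, H(Y|X) = 0.2632

Verification:
H(X) - H(X|Y) = 0.2764 - 0.2632 = 0.0133
H(Y) - H(Y|X) = 0.2764 - 0.2632 = 0.0133
H(X) + H(Y) - H(X,Y) = 0.2764 + 0.2764 - 0.5396 = 0.0133

All forms give I(X;Y) = 0.0133 dits. ✓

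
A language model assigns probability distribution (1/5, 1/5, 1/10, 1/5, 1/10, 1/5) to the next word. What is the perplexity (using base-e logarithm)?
5.7435

Perplexity is e^H (or exp(H) for natural log).

First, H = -Σ p log p = 1.7481 nats
Perplexity = e^1.7481 = 5.7435

Interpretation: The model's uncertainty is equivalent to choosing uniformly among 5.7 options.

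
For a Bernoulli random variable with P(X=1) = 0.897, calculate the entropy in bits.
0.4784 bits

The binary entropy function is:
H(p) = -p log(p) - (1-p) log(1-p)

H(0.897) = -0.897 × log_2(0.897) - 0.103 × log_2(0.103)
H(0.897) = 0.4784 bits

Note: Binary entropy is maximized at p=0.5 (H=1 bit) and minimized at p=0 or p=1 (H=0).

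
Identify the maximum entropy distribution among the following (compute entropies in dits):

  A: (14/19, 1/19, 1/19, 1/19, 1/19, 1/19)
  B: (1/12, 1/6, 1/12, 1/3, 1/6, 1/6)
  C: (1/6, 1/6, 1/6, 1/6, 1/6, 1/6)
C

For a discrete distribution over n outcomes, entropy is maximized by the uniform distribution.

Computing entropies:
H(A) = 0.4342 dits
H(B) = 0.7280 dits
H(C) = 0.7782 dits

The uniform distribution (where all probabilities equal 1/6) achieves the maximum entropy of log_10(6) = 0.7782 dits.

Distribution C has the highest entropy.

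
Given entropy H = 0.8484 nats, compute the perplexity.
2.3359

Perplexity is e^H (or exp(H) for natural log).

H = 0.8484 nats
Perplexity = e^0.8484 = 2.3359

Interpretation: The model's uncertainty is equivalent to choosing uniformly among 2.3 options.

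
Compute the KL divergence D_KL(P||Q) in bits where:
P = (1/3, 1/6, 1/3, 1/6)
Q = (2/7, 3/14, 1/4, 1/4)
0.0546 bits

KL divergence: D_KL(P||Q) = Σ p(x) log(p(x)/q(x))

Computing term by term:
  x=0: 1/3 × log_2[(1/3)/(2/7)] = 1/3 × 0.2224 = 0.0741
  x=1: 1/6 × log_2[(1/6)/(3/14)] = 1/6 × -0.3626 = -0.0604
  x=2: 1/3 × log_2[(1/3)/(1/4)] = 1/3 × 0.4150 = 0.1383
  x=3: 1/6 × log_2[(1/6)/(1/4)] = 1/6 × -0.5850 = -0.0975

D_KL(P||Q) = 0.0546 bits

Note: KL divergence is always non-negative and equals 0 iff P = Q.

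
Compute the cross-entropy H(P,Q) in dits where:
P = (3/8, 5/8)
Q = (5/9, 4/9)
0.3158 dits

Cross-entropy: H(P,Q) = -Σ p(x) log q(x)

Alternatively: H(P,Q) = H(P) + D_KL(P||Q)
H(P) = 0.2873 dits
D_KL(P||Q) = 0.0285 dits

H(P,Q) = 0.2873 + 0.0285 = 0.3158 dits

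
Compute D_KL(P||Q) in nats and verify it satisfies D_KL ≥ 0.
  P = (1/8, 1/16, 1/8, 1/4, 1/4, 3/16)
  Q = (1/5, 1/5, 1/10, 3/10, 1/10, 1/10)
0.1978 nats

KL divergence satisfies the Gibbs inequality: D_KL(P||Q) ≥ 0 for all distributions P, Q.

D_KL(P||Q) = Σ p(x) log(p(x)/q(x))
Term by term:
  x=0: 1/8 × log_e[(1/8)/(1/5)] = -0.0588
  x=1: 1/16 × log_e[(1/16)/(1/5)] = -0.0727
  x=2: 1/8 × log_e[(1/8)/(1/10)] = 0.0279
  x=3: 1/4 × log_e[(1/4)/(3/10)] = -0.0456
  x=4: 1/4 × log_e[(1/4)/(1/10)] = 0.2291
  x=5: 3/16 × log_e[(3/16)/(1/10)] = 0.1179
D_KL(P||Q) = 0.1978 nats

D_KL(P||Q) = 0.1978 ≥ 0 ✓

This non-negativity is a fundamental property: relative entropy cannot be negative because it measures how different Q is from P.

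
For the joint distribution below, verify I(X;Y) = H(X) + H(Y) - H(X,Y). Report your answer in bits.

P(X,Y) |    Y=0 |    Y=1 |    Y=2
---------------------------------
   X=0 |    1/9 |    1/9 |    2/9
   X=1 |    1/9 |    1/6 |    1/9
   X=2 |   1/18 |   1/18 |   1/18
I(X;Y) = 0.0353 bits

Mutual information has multiple equivalent forms:
- I(X;Y) = H(X) - H(X|Y)
- I(X;Y) = H(Y) - H(Y|X)
- I(X;Y) = H(X) + H(Y) - H(X,Y)

Computing all quantities:
H(X) = 1.4807, H(Y) = 1.5715, H(X,Y) = 3.0169
H(X|Y) = 1.4453, H(Y|X) = 1.5362

Verification:
H(X) - H(X|Y) = 1.4807 - 1.4453 = 0.0353
H(Y) - H(Y|X) = 1.5715 - 1.5362 = 0.0353
H(X) + H(Y) - H(X,Y) = 1.4807 + 1.5715 - 3.0169 = 0.0353

All forms give I(X;Y) = 0.0353 bits. ✓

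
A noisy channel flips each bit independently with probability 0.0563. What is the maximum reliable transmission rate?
0.6874 bits

For a binary symmetric channel (BSC) with error probability p:
Capacity C = 1 - H(p) bits per symbol

where H(p) = -p log₂(p) - (1-p) log₂(1-p) is the binary entropy function.

H(0.0563) = 0.3126 bits
C = 1 - 0.3126 = 0.6874 bits per symbol

This means we can reliably transmit up to 0.6874 bits of information per channel use.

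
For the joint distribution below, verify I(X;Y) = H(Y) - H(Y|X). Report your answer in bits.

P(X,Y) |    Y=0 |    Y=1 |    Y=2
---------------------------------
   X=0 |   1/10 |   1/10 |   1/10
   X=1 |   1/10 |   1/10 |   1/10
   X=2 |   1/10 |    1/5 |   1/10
I(X;Y) = 0.0200 bits

Mutual information has multiple equivalent forms:
- I(X;Y) = H(X) - H(X|Y)
- I(X;Y) = H(Y) - H(Y|X)
- I(X;Y) = H(X) + H(Y) - H(X,Y)

Computing all quantities:
H(X) = 1.5710, H(Y) = 1.5710, H(X,Y) = 3.1219
H(X|Y) = 1.5510, H(Y|X) = 1.5510

Verification:
H(X) - H(X|Y) = 1.5710 - 1.5510 = 0.0200
H(Y) - H(Y|X) = 1.5710 - 1.5510 = 0.0200
H(X) + H(Y) - H(X,Y) = 1.5710 + 1.5710 - 3.1219 = 0.0200

All forms give I(X;Y) = 0.0200 bits. ✓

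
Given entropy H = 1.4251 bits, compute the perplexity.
2.6853

Perplexity is 2^H (or exp(H) for natural log).

H = 1.4251 bits
Perplexity = 2^1.4251 = 2.6853

Interpretation: The model's uncertainty is equivalent to choosing uniformly among 2.7 options.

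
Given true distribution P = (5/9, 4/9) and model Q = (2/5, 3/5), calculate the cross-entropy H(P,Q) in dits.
0.3197 dits

Cross-entropy: H(P,Q) = -Σ p(x) log q(x)

Alternatively: H(P,Q) = H(P) + D_KL(P||Q)
H(P) = 0.2983 dits
D_KL(P||Q) = 0.0213 dits

H(P,Q) = 0.2983 + 0.0213 = 0.3197 dits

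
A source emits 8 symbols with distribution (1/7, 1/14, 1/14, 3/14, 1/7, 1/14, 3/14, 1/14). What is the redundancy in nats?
0.1093 nats

Redundancy measures how far a source is from maximum entropy:
R = H_max - H(X)

Maximum entropy for 8 symbols: H_max = log_e(8) = 2.0794 nats
Actual entropy: H(X) = 1.9702 nats
Redundancy: R = 2.0794 - 1.9702 = 0.1093 nats

This redundancy represents potential for compression: the source could be compressed by 0.1093 nats per symbol.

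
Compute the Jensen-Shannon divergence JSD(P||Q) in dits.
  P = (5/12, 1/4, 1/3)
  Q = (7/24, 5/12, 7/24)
0.0073 dits

Jensen-Shannon divergence is:
JSD(P||Q) = 0.5 × D_KL(P||M) + 0.5 × D_KL(Q||M)
where M = 0.5 × (P + Q) is the mixture distribution.

M = 0.5 × (5/12, 1/4, 1/3) + 0.5 × (7/24, 5/12, 7/24) = (0.354167, 1/3, 5/16)

D_KL(P||M) = 0.0075 dits
D_KL(Q||M) = 0.0070 dits

JSD(P||Q) = 0.5 × 0.0075 + 0.5 × 0.0070 = 0.0073 dits

Unlike KL divergence, JSD is symmetric and bounded: 0 ≤ JSD ≤ log(2).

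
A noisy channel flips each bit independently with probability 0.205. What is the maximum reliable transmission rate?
0.2682 bits

For a binary symmetric channel (BSC) with error probability p:
Capacity C = 1 - H(p) bits per symbol

where H(p) = -p log₂(p) - (1-p) log₂(1-p) is the binary entropy function.

H(0.205) = 0.7318 bits
C = 1 - 0.7318 = 0.2682 bits per symbol

This means we can reliably transmit up to 0.2682 bits of information per channel use.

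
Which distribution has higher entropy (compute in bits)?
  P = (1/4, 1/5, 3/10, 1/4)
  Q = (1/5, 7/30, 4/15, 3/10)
P

Computing entropies in bits:
H(P) = 1.9855
H(Q) = 1.9839

Distribution P has higher entropy.

Intuition: The distribution closer to uniform (more spread out) has higher entropy.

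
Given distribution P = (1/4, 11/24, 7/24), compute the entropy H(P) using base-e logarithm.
1.0635 nats

Shannon entropy is H(X) = -Σ p(x) log p(x).

For P = (1/4, 11/24, 7/24):
H = -1/4 × log_e(1/4) -11/24 × log_e(11/24) -7/24 × log_e(7/24)
H = 1.0635 nats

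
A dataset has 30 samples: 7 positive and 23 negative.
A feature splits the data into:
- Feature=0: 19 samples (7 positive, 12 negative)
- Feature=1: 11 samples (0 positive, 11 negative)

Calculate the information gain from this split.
0.1825 bits

Information Gain = H(Y) - H(Y|Feature)

Before split:
P(positive) = 7/30 = 0.2333
H(Y) = 0.7838 bits

After split:
Feature=0: H = 0.9495 bits (weight = 19/30)
Feature=1: H = 0.0000 bits (weight = 11/30)
H(Y|Feature) = (19/30)×0.9495 + (11/30)×0.0000 = 0.6013 bits

Information Gain = 0.7838 - 0.6013 = 0.1825 bits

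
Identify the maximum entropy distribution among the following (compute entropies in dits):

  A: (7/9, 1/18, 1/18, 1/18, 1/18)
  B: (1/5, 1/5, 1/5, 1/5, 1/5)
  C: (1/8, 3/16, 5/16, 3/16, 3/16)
B

For a discrete distribution over n outcomes, entropy is maximized by the uniform distribution.

Computing entropies:
H(A) = 0.3638 dits
H(B) = 0.6990 dits
H(C) = 0.6797 dits

The uniform distribution (where all probabilities equal 1/5) achieves the maximum entropy of log_10(5) = 0.6990 dits.

Distribution B has the highest entropy.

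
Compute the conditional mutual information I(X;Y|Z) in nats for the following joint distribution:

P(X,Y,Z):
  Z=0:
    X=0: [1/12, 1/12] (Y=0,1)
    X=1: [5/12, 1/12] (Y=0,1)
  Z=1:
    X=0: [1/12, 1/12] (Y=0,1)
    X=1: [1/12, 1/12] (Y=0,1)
0.0341 nats

Conditional mutual information: I(X;Y|Z) = H(X|Z) + H(Y|Z) - H(X,Y|Z)

H(Z) = 0.6365
H(X,Z) = 1.2425 → H(X|Z) = 0.6059
H(Y,Z) = 1.2425 → H(Y|Z) = 0.6059
H(X,Y,Z) = 1.8143 → H(X,Y|Z) = 1.1778

I(X;Y|Z) = 0.6059 + 0.6059 - 1.1778 = 0.0341 nats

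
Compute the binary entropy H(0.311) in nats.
0.6199 nats

The binary entropy function is:
H(p) = -p log(p) - (1-p) log(1-p)

H(0.311) = -0.311 × log_e(0.311) - 0.689 × log_e(0.689)
H(0.311) = 0.6199 nats

Note: Binary entropy is maximized at p=0.5 (H=1 bit) and minimized at p=0 or p=1 (H=0).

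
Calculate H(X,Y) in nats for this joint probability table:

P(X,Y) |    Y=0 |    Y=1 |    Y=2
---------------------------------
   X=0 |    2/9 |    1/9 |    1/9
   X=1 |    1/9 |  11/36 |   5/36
1.7031 nats

Joint entropy is H(X,Y) = -Σ_{x,y} p(x,y) log p(x,y).

Summing over all non-zero entries:
H(X,Y) = -[2/9·log_e(2/9) + 1/9·log_e(1/9) + 1/9·log_e(1/9) + 1/9·log_e(1/9) + 11/36·log_e(11/36) + 5/36·log_e(5/36)]
H(X,Y) = 1.7031 nats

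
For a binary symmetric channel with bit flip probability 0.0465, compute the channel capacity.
0.7287 bits

For a binary symmetric channel (BSC) with error probability p:
Capacity C = 1 - H(p) bits per symbol

where H(p) = -p log₂(p) - (1-p) log₂(1-p) is the binary entropy function.

H(0.0465) = 0.2713 bits
C = 1 - 0.2713 = 0.7287 bits per symbol

This means we can reliably transmit up to 0.7287 bits of information per channel use.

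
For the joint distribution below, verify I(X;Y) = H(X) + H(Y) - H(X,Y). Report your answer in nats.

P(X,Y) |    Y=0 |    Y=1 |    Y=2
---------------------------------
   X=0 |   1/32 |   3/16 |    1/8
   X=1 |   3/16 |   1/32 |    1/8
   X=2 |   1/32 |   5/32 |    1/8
I(X;Y) = 0.1573 nats

Mutual information has multiple equivalent forms:
- I(X;Y) = H(X) - H(X|Y)
- I(X;Y) = H(Y) - H(Y|X)
- I(X;Y) = H(X) + H(Y) - H(X,Y)

Computing all quantities:
H(X) = 1.0976, H(Y) = 1.0822, H(X,Y) = 2.0225
H(X|Y) = 0.9403, H(Y|X) = 0.9249

Verification:
H(X) - H(X|Y) = 1.0976 - 0.9403 = 0.1573
H(Y) - H(Y|X) = 1.0822 - 0.9249 = 0.1573
H(X) + H(Y) - H(X,Y) = 1.0976 + 1.0822 - 2.0225 = 0.1573

All forms give I(X;Y) = 0.1573 nats. ✓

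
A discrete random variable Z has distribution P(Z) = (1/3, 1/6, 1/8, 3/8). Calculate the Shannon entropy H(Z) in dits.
0.5614 dits

Shannon entropy is H(X) = -Σ p(x) log p(x).

For P = (1/3, 1/6, 1/8, 3/8):
H = -1/3 × log_10(1/3) -1/6 × log_10(1/6) -1/8 × log_10(1/8) -3/8 × log_10(3/8)
H = 0.5614 dits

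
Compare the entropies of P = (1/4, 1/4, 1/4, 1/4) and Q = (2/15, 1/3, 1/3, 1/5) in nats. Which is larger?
P

Computing entropies in nats:
H(P) = 1.3863
H(Q) = 1.3229

Distribution P has higher entropy.

Intuition: The distribution closer to uniform (more spread out) has higher entropy.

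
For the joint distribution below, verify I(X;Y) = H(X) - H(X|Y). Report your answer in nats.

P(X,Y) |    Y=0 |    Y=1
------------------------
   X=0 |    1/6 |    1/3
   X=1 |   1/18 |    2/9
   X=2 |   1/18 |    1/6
I(X;Y) = 0.0086 nats

Mutual information has multiple equivalent forms:
- I(X;Y) = H(X) - H(X|Y)
- I(X;Y) = H(Y) - H(Y|X)
- I(X;Y) = H(X) + H(Y) - H(X,Y)

Computing all quantities:
H(X) = 1.0366, H(Y) = 0.5908, H(X,Y) = 1.6188
H(X|Y) = 1.0280, H(Y|X) = 0.5822

Verification:
H(X) - H(X|Y) = 1.0366 - 1.0280 = 0.0086
H(Y) - H(Y|X) = 0.5908 - 0.5822 = 0.0086
H(X) + H(Y) - H(X,Y) = 1.0366 + 0.5908 - 1.6188 = 0.0086

All forms give I(X;Y) = 0.0086 nats. ✓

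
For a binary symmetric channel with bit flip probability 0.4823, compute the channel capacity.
0.0009 bits

For a binary symmetric channel (BSC) with error probability p:
Capacity C = 1 - H(p) bits per symbol

where H(p) = -p log₂(p) - (1-p) log₂(1-p) is the binary entropy function.

H(0.4823) = 0.9991 bits
C = 1 - 0.9991 = 0.0009 bits per symbol

This means we can reliably transmit up to 0.0009 bits of information per channel use.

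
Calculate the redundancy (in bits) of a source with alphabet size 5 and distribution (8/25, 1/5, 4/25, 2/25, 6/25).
0.1228 bits

Redundancy measures how far a source is from maximum entropy:
R = H_max - H(X)

Maximum entropy for 5 symbols: H_max = log_2(5) = 2.3219 bits
Actual entropy: H(X) = 2.1991 bits
Redundancy: R = 2.3219 - 2.1991 = 0.1228 bits

This redundancy represents potential for compression: the source could be compressed by 0.1228 bits per symbol.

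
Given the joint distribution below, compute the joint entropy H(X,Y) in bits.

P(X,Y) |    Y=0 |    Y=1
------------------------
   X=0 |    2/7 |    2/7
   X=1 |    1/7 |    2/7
1.9502 bits

Joint entropy is H(X,Y) = -Σ_{x,y} p(x,y) log p(x,y).

Summing over all non-zero entries:
H(X,Y) = -[2/7·log_2(2/7) + 2/7·log_2(2/7) + 1/7·log_2(1/7) + 2/7·log_2(2/7)]
H(X,Y) = 1.9502 bits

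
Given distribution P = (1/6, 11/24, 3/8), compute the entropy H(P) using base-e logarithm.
1.0240 nats

Shannon entropy is H(X) = -Σ p(x) log p(x).

For P = (1/6, 11/24, 3/8):
H = -1/6 × log_e(1/6) -11/24 × log_e(11/24) -3/8 × log_e(3/8)
H = 1.0240 nats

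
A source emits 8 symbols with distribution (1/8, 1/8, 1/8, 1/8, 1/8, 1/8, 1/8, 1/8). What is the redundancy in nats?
0.0000 nats

Redundancy measures how far a source is from maximum entropy:
R = H_max - H(X)

Maximum entropy for 8 symbols: H_max = log_e(8) = 2.0794 nats
Actual entropy: H(X) = 2.0794 nats
Redundancy: R = 2.0794 - 2.0794 = 0.0000 nats

This redundancy represents potential for compression: the source could be compressed by 0.0000 nats per symbol.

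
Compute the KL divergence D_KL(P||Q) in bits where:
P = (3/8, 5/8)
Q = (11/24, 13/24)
0.0205 bits

KL divergence: D_KL(P||Q) = Σ p(x) log(p(x)/q(x))

Computing term by term:
  x=0: 3/8 × log_2[(3/8)/(11/24)] = 3/8 × -0.2895 = -0.1086
  x=1: 5/8 × log_2[(5/8)/(13/24)] = 5/8 × 0.2065 = 0.1290

D_KL(P||Q) = 0.0205 bits

Note: KL divergence is always non-negative and equals 0 iff P = Q.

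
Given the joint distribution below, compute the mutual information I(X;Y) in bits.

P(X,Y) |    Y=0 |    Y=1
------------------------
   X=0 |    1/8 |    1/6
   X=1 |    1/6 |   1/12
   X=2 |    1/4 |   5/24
0.0225 bits

Mutual information: I(X;Y) = H(X) + H(Y) - H(X,Y)

Marginals:
P(X) = (7/24, 1/4, 11/24), H(X) = 1.5343 bits
P(Y) = (13/24, 11/24), H(Y) = 0.9950 bits

Joint entropy: H(X,Y) = 2.5069 bits

I(X;Y) = 1.5343 + 0.9950 - 2.5069 = 0.0225 bits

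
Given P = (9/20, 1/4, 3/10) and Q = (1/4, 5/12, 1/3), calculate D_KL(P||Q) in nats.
0.1052 nats

KL divergence: D_KL(P||Q) = Σ p(x) log(p(x)/q(x))

Computing term by term:
  x=0: 9/20 × log_e[(9/20)/(1/4)] = 9/20 × 0.5878 = 0.2645
  x=1: 1/4 × log_e[(1/4)/(5/12)] = 1/4 × -0.5108 = -0.1277
  x=2: 3/10 × log_e[(3/10)/(1/3)] = 3/10 × -0.1054 = -0.0316

D_KL(P||Q) = 0.1052 nats

Note: KL divergence is always non-negative and equals 0 iff P = Q.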